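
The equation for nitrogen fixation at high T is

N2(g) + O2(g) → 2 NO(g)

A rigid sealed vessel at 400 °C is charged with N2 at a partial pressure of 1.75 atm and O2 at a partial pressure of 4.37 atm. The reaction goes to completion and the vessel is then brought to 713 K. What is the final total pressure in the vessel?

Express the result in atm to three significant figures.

With V and T fixed, P_i ∝ n_i, so the mole ratios apply directly to partial pressures at 400 °C.
P(O2) required for 1.75 atm of N2 = (1/1) × 1.75 = 1.750 atm; available 4.37 atm, so N2 is limiting.
P(O2) remaining = 4.37 − (1/1) × 1.75 = 2.620 atm
P(gaseous products) = (2)/1 × 1.75 = 3.500 atm
P_total at 400 °C = 2.620 + 3.500 = 6.120 atm
Scaling to 713 K: P = 6.120 × 713/673.15 = 6.482 atm

6.48 atm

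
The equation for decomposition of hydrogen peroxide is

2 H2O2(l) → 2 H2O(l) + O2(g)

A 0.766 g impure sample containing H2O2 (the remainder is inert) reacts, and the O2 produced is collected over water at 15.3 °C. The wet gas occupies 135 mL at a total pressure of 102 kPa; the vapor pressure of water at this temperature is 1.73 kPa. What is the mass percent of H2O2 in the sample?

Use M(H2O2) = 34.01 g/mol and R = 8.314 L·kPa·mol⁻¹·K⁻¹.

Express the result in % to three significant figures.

P(O2) = 102 − 1.73 = 100.3 kPa
n(O2) = PV/RT = (100.3 × 0.1350) / (8.314 × 288.45) = 0.005646 mol
n(H2O2) = (2/1) × 0.005646 = 0.01129 mol
m(H2O2) = 0.01129 × 34.01 = 0.3840 g
%H2O2 = 0.3840 / 0.766 × 100 = 50.13%

50.1 %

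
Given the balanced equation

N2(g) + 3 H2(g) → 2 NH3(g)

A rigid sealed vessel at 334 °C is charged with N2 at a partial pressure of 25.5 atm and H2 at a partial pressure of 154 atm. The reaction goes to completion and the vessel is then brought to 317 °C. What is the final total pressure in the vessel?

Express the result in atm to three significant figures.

Because the vessel is rigid and T is held at 334 °C, work the stoichiometry in partial pressures (P_i = n_iRT/V).
P(H2) required for 25.5 atm of N2 = (3/1) × 25.5 = 76.50 atm; available 154 atm, so N2 is limiting.
P(H2) remaining = 154 − (3/1) × 25.5 = 77.50 atm
P(gaseous products) = (2)/1 × 25.5 = 51.00 atm
P_total at 334 °C = 77.50 + 51.00 = 128.5 atm
Scaling to 317 °C: P = 128.5 × 590.15/607.15 = 124.9 atm

125 atm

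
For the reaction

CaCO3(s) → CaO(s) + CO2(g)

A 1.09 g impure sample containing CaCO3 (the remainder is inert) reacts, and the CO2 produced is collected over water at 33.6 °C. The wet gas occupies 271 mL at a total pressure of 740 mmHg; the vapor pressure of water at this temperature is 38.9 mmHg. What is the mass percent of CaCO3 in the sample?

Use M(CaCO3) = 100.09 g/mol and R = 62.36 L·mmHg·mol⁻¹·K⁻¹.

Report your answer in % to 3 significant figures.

P(CO2) = 740 − 38.9 = 701.1 mmHg
n(CO2) = PV/RT = (701.1 × 0.2710) / (62.36 × 306.75) = 0.009933 mol
n(CaCO3) = (1/1) × 0.009933 = 0.009933 mol
m(CaCO3) = 0.009933 × 100.09 = 0.9942 g
%CaCO3 = 0.9942 / 1.09 × 100 = 91.21%

91.2 %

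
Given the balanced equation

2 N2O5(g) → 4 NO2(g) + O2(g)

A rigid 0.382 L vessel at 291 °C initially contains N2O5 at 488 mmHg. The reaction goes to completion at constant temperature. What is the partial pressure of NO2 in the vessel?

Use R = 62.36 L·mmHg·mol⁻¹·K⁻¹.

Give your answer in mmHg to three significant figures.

976 mmHg

n(N2O5)₀ = PV/RT = (488 × 0.382) / (62.36 × 564.15) = 0.005299 mol
n(NO2) = (4/2) × 0.005299 = 0.01060 mol
P(NO2) = nRT/V = 0.01060 × 62.36 × 564.15 / 0.382 = 976.2 mmHg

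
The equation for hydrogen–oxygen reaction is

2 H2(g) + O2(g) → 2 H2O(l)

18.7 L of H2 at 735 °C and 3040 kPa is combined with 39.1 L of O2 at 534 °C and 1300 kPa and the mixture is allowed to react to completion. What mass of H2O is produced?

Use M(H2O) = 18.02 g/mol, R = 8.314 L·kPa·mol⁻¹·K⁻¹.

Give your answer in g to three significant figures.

122 g

n(H2) = PV/RT = (3040 × 18.7) / (8.314 × 1008.15) = 6.782 mol
n(O2) = PV/RT = (1300 × 39.1) / (8.314 × 807.15) = 7.575 mol
For 6.782 mol H2, stoichiometry requires (1/2) × 6.782 = 3.391 mol O2; 7.575 mol is available, so H2 is limiting.
n(H2O) = (2/2) × 6.782 = 6.782 mol
m(H2O) = 6.782 × 18.02 = 122.2 g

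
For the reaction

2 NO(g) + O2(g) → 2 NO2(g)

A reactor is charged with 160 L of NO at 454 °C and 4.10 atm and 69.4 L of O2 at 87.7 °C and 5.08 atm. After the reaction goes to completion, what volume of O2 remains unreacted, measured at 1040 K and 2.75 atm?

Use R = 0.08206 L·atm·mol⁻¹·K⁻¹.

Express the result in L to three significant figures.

199 L

n(NO) = PV/RT = (4.10 × 160) / (0.08206 × 727.15) = 10.99 mol
n(O2) = PV/RT = (5.08 × 69.4) / (0.08206 × 360.85) = 11.91 mol
For 10.99 mol NO, stoichiometry requires (1/2) × 10.99 = 5.495 mol O2; 11.91 mol is available, so NO is limiting.
n(O2) consumed = (1/2) × 10.99 = 5.495 mol; remaining = 11.91 − 5.495 = 6.415 mol
V(O2) = nRT/P = 6.415 × 0.08206 × 1040 / 2.75 = 199.1 L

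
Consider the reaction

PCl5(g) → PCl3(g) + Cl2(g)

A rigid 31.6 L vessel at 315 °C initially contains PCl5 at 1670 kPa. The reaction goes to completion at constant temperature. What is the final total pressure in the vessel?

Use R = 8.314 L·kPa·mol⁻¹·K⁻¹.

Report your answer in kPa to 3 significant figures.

3340 kPa

At constant T and V, P ∝ n(gas): 1 mol gas → 2 mol gas.
P_final = (2/1) × 1670 = 3340 kPa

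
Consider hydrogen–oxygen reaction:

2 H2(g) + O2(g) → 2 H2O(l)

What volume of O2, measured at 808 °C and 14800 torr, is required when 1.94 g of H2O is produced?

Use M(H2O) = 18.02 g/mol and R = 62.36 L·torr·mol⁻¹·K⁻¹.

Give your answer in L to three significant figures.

0.245 L

n(H2O) = 1.940 / 18.02 = 0.1077 mol
n(O2) = (1/2) × 0.1077 = 0.05385 mol
V = nRT/P = 0.05385 × 62.36 × 1081.15 / 14800 = 0.2453 L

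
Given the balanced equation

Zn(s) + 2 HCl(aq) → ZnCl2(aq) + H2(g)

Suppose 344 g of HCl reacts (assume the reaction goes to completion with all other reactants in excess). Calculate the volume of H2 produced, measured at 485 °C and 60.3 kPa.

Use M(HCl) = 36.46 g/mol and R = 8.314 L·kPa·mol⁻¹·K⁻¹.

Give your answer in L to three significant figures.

493 L

n(HCl) = 344.0 / 36.46 = 9.435 mol
n(H2) = (1/2) × 9.435 = 4.718 mol
V = nRT/P = 4.718 × 8.314 × 758.15 / 60.3 = 493.2 L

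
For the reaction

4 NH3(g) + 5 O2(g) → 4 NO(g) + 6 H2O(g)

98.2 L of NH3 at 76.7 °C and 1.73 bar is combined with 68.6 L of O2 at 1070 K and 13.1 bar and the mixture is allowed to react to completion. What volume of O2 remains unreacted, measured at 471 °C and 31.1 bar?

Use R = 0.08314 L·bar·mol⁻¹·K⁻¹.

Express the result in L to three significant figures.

5.57 L

n(NH3) = PV/RT = (1.73 × 98.2) / (0.08314 × 349.85) = 5.841 mol
n(O2) = PV/RT = (13.1 × 68.6) / (0.08314 × 1070) = 10.10 mol
For 5.841 mol NH3, stoichiometry requires (5/4) × 5.841 = 7.301 mol O2; 10.10 mol is available, so NH3 is limiting.
n(O2) consumed = (5/4) × 5.841 = 7.301 mol; remaining = 10.10 − 7.301 = 2.799 mol
V(O2) = nRT/P = 2.799 × 0.08314 × 744.15 / 31.1 = 5.568 L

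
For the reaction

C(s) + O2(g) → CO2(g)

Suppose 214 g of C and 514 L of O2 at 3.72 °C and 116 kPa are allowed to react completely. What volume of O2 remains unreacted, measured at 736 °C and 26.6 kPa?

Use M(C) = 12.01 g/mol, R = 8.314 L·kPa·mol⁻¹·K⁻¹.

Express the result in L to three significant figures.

n(C) = 214 / 12.01 = 17.82 mol
n(O2) = PV/RT = (116 × 514) / (8.314 × 276.87) = 25.90 mol
For 17.82 mol C, stoichiometry requires (1/1) × 17.82 = 17.82 mol O2; 25.90 mol is available, so C is limiting.
n(O2) consumed = (1/1) × 17.82 = 17.82 mol; remaining = 25.90 − 17.82 = 8.080 mol
V(O2) = nRT/P = 8.080 × 8.314 × 1009.15 / 26.6 = 2549 L

2550 L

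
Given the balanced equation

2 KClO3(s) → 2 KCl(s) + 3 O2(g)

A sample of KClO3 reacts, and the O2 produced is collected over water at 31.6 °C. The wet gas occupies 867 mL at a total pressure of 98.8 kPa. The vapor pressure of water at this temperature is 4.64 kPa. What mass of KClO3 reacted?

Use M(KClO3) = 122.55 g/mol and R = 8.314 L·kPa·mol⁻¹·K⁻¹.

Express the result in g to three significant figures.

P(O2) = 98.8 − 4.64 = 94.16 kPa
n(O2) = PV/RT = (94.16 × 0.8670) / (8.314 × 304.75) = 0.03222 mol
n(KClO3) = (2/3) × 0.03222 = 0.02148 mol
m(KClO3) = 0.02148 × 122.55 = 2.632 g

2.63 g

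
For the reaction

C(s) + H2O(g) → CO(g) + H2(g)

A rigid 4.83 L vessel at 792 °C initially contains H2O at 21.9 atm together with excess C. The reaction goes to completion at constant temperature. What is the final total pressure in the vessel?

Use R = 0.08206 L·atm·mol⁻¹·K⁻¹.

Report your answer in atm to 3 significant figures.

Rigid vessel, constant T ⇒ P scales with total gas moles (1 → 2).
P_final = (2/1) × 21.9 = 43.80 atm

43.8 atm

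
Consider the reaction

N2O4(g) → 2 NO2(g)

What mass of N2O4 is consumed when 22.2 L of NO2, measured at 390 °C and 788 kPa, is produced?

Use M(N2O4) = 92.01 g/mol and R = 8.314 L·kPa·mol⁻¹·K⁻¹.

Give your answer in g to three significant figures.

146 g

n(NO2) = PV/RT = (788 × 22.2) / (8.314 × 663.15) = 3.173 mol
n(N2O4) = (1/2) × 3.173 = 1.587 mol
m(N2O4) = 1.587 × 92.01 = 146.0 g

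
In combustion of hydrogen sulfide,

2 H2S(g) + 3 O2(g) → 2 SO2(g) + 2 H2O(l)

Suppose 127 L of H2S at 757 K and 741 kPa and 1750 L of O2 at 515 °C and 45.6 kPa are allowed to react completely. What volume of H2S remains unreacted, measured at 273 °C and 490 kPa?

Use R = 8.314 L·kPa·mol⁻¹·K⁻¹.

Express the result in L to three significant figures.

n(H2S) = PV/RT = (741 × 127) / (8.314 × 757) = 14.95 mol
n(O2) = PV/RT = (45.6 × 1750) / (8.314 × 788.15) = 12.18 mol
For 14.95 mol H2S, stoichiometry requires (3/2) × 14.95 = 22.42 mol O2; 12.18 mol is available, so O2 is limiting.
n(H2S) consumed = (2/3) × 12.18 = 8.120 mol; remaining = 14.95 − 8.120 = 6.830 mol
V(H2S) = nRT/P = 6.830 × 8.314 × 546.15 / 490 = 63.29 L

63.3 L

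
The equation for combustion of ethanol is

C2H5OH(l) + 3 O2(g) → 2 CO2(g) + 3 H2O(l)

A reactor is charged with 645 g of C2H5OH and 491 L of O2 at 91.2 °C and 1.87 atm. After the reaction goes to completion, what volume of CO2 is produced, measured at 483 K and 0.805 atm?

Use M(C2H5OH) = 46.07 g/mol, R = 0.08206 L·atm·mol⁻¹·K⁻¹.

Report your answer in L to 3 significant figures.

n(C2H5OH) = 645 / 46.07 = 14.00 mol
n(O2) = PV/RT = (1.87 × 491) / (0.08206 × 364.35) = 30.71 mol
For 14.00 mol C2H5OH, stoichiometry requires (3/1) × 14.00 = 42.00 mol O2; 30.71 mol is available, so O2 is limiting.
n(CO2) = (2/3) × 30.71 = 20.47 mol
V(CO2) = nRT/P = 20.47 × 0.08206 × 483 / 0.805 = 1008 L

1010 L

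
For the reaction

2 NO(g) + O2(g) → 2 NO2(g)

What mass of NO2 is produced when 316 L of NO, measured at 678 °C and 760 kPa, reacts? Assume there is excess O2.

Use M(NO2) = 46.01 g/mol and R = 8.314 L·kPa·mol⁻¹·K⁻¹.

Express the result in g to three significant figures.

1400 g

n(NO) = PV/RT = (760 × 316) / (8.314 × 951.15) = 30.37 mol
n(NO2) = (2/2) × 30.37 = 30.37 mol
m(NO2) = 30.37 × 46.01 = 1397 g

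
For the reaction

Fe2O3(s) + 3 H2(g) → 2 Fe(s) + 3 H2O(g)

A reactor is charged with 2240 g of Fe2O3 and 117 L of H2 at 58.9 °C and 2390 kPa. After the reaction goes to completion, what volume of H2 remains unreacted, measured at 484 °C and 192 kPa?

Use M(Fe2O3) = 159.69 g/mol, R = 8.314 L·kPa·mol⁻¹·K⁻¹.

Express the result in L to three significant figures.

n(Fe2O3) = 2240 / 159.69 = 14.03 mol
n(H2) = PV/RT = (2390 × 117) / (8.314 × 332.05) = 101.3 mol
For 14.03 mol Fe2O3, stoichiometry requires (3/1) × 14.03 = 42.09 mol H2; 101.3 mol is available, so Fe2O3 is limiting.
n(H2) consumed = (3/1) × 14.03 = 42.09 mol; remaining = 101.3 − 42.09 = 59.21 mol
V(H2) = nRT/P = 59.21 × 8.314 × 757.15 / 192 = 1941 L

1940 L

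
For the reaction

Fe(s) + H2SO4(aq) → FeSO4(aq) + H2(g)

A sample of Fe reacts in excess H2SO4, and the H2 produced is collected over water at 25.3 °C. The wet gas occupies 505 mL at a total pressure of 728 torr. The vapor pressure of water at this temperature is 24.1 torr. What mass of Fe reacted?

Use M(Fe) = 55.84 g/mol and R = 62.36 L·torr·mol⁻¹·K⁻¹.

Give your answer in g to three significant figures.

P(H2) = 728 − 24.1 = 703.9 torr
n(H2) = PV/RT = (703.9 × 0.5050) / (62.36 × 298.45) = 0.01910 mol
n(Fe) = (1/1) × 0.01910 = 0.01910 mol
m(Fe) = 0.01910 × 55.84 = 1.067 g

1.07 g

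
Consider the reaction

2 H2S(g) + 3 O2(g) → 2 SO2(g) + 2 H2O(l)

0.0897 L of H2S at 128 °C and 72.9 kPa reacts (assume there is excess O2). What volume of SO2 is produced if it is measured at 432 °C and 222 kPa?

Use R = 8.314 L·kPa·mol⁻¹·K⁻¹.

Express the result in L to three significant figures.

n(H2S) = PV/RT = (72.9 × 0.0897) / (8.314 × 401.15) = 0.001961 mol
n(SO2) = (2/2) × 0.001961 = 0.001961 mol
V = nRT/P = 0.001961 × 8.314 × 705.15 / 222 = 0.05179 L

0.0518 L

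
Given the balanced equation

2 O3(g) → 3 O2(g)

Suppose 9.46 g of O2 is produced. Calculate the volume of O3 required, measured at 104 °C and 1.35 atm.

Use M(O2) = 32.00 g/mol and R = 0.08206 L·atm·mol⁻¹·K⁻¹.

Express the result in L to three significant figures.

n(O2) = 9.460 / 32.00 = 0.2956 mol
n(O3) = (2/3) × 0.2956 = 0.1971 mol
V = nRT/P = 0.1971 × 0.08206 × 377.15 / 1.35 = 4.519 L

4.52 L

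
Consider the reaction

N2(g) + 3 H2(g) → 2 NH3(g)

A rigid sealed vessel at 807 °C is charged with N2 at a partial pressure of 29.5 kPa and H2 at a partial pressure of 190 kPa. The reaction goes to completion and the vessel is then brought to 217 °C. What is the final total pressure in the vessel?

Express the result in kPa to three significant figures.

72.8 kPa

Because the vessel is rigid and T is held at 807 °C, work the stoichiometry in partial pressures (P_i = n_iRT/V).
P(H2) required for 29.5 kPa of N2 = (3/1) × 29.5 = 88.50 kPa; available 190 kPa, so N2 is limiting.
P(H2) remaining = 190 − (3/1) × 29.5 = 101.5 kPa
P(gaseous products) = (2)/1 × 29.5 = 59.00 kPa
P_total at 807 °C = 101.5 + 59.00 = 160.5 kPa
Scaling to 217 °C: P = 160.5 × 490.15/1080.15 = 72.83 kPa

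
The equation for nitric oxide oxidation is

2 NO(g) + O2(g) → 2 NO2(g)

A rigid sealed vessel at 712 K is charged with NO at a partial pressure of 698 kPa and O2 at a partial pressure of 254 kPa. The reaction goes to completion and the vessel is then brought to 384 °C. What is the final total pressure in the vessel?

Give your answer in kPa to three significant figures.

644 kPa

Because the vessel is rigid and T is held at 712 K, work the stoichiometry in partial pressures (P_i = n_iRT/V).
P(O2) required for 698 kPa of NO = (1/2) × 698 = 349.0 kPa; available 254 kPa, so O2 is limiting.
P(NO) remaining = 698 − (2/1) × 254 = 190.0 kPa
P(gaseous products) = (2)/1 × 254 = 508.0 kPa
P_total at 712 K = 190.0 + 508.0 = 698.0 kPa
Scaling to 384 °C: P = 698.0 × 657.15/712 = 644.2 kPa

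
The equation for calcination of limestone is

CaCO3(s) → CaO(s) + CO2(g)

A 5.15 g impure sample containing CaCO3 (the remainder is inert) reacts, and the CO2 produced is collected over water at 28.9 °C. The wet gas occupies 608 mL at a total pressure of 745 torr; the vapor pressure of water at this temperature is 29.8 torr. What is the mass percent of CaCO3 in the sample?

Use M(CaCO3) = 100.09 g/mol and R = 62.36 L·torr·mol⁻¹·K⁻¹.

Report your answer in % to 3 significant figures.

44.9 %

P(CO2) = 745 − 29.8 = 715.2 torr
n(CO2) = PV/RT = (715.2 × 0.6080) / (62.36 × 302.05) = 0.02309 mol
n(CaCO3) = (1/1) × 0.02309 = 0.02309 mol
m(CaCO3) = 0.02309 × 100.09 = 2.311 g
%CaCO3 = 2.311 / 5.15 × 100 = 44.87%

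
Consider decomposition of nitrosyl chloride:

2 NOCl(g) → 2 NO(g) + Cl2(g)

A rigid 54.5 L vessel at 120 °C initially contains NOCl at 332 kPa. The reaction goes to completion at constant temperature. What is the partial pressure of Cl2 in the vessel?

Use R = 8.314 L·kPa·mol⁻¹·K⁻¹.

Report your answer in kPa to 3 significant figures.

n(NOCl)₀ = PV/RT = (332 × 54.5) / (8.314 × 393.15) = 5.536 mol
n(Cl2) = (1/2) × 5.536 = 2.768 mol
P(Cl2) = nRT/V = 2.768 × 8.314 × 393.15 / 54.5 = 166.0 kPa

166 kPa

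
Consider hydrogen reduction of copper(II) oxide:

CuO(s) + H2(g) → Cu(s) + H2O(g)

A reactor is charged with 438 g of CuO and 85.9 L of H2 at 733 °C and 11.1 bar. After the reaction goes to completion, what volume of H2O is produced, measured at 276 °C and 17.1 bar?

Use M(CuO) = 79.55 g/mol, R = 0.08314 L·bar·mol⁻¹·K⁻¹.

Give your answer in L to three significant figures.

n(CuO) = 438 / 79.55 = 5.506 mol
n(H2) = PV/RT = (11.1 × 85.9) / (0.08314 × 1006.15) = 11.40 mol
For 5.506 mol CuO, stoichiometry requires (1/1) × 5.506 = 5.506 mol H2; 11.40 mol is available, so CuO is limiting.
n(H2O) = (1/1) × 5.506 = 5.506 mol
V(H2O) = nRT/P = 5.506 × 0.08314 × 549.15 / 17.1 = 14.70 L

14.7 L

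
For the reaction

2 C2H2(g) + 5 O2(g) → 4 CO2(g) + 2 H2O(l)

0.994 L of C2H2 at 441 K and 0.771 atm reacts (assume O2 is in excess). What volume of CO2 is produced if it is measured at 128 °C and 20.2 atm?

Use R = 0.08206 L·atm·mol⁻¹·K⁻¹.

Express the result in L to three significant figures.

n(C2H2) = PV/RT = (0.771 × 0.994) / (0.08206 × 441) = 0.02118 mol
n(CO2) = (4/2) × 0.02118 = 0.04236 mol
V = nRT/P = 0.04236 × 0.08206 × 401.15 / 20.2 = 0.06903 L

0.0690 L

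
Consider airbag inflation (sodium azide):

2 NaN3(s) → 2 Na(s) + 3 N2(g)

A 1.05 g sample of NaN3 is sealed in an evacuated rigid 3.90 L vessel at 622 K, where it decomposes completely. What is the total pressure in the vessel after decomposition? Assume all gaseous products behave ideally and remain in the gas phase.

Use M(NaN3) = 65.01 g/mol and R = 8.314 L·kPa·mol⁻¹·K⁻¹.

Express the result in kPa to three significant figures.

32.1 kPa

n(NaN3) = 1.05 / 65.01 = 0.01615 mol
n(gas produced) = (3/2) × 0.01615 = 0.02423 mol
P = nRT/V = 0.02423 × 8.314 × 622 / 3.90 = 32.13 kPa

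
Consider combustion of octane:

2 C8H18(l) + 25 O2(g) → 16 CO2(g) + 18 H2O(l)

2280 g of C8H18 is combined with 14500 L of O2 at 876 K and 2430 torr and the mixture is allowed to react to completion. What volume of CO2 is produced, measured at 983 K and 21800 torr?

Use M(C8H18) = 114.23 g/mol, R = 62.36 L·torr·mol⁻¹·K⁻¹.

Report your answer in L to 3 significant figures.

449 L

n(C8H18) = 2280 / 114.23 = 19.96 mol
n(O2) = PV/RT = (2430 × 14500) / (62.36 × 876) = 645.0 mol
For 19.96 mol C8H18, stoichiometry requires (25/2) × 19.96 = 249.5 mol O2; 645.0 mol is available, so C8H18 is limiting.
n(CO2) = (16/2) × 19.96 = 159.7 mol
V(CO2) = nRT/P = 159.7 × 62.36 × 983 / 21800 = 449.1 L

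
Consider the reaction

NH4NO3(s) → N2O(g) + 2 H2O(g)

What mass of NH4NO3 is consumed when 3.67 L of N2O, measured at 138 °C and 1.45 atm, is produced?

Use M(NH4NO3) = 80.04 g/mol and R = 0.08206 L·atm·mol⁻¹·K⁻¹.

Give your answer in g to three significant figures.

12.6 g

n(N2O) = PV/RT = (1.45 × 3.67) / (0.08206 × 411.15) = 0.1577 mol
n(NH4NO3) = (1/1) × 0.1577 = 0.1577 mol
m(NH4NO3) = 0.1577 × 80.04 = 12.62 g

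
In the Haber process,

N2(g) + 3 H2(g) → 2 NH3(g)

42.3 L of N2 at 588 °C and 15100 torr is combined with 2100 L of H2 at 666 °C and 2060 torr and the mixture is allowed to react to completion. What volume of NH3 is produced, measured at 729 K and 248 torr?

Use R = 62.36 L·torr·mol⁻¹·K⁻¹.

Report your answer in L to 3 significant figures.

n(N2) = PV/RT = (15100 × 42.3) / (62.36 × 861.15) = 11.89 mol
n(H2) = PV/RT = (2060 × 2100) / (62.36 × 939.15) = 73.87 mol
For 11.89 mol N2, stoichiometry requires (3/1) × 11.89 = 35.67 mol H2; 73.87 mol is available, so N2 is limiting.
n(NH3) = (2/1) × 11.89 = 23.78 mol
V(NH3) = nRT/P = 23.78 × 62.36 × 729 / 248 = 4359 L

4360 L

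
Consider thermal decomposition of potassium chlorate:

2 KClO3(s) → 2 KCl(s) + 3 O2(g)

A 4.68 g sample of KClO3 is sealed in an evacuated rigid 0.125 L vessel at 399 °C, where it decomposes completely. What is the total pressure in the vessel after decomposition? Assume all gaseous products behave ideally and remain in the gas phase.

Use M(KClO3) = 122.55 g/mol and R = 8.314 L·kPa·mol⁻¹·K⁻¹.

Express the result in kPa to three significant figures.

2560 kPa

n(KClO3) = 4.68 / 122.55 = 0.03819 mol
n(gas produced) = (3/2) × 0.03819 = 0.05729 mol
P = nRT/V = 0.05729 × 8.314 × 672.15 / 0.125 = 2561 kPa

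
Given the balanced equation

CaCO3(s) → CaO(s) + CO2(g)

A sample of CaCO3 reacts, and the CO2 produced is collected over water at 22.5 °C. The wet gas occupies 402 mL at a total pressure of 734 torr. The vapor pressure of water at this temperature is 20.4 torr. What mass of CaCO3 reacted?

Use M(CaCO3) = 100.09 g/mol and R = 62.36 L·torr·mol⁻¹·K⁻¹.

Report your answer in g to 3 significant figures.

1.56 g

P(CO2) = 734 − 20.4 = 713.6 torr
n(CO2) = PV/RT = (713.6 × 0.4020) / (62.36 × 295.65) = 0.01556 mol
n(CaCO3) = (1/1) × 0.01556 = 0.01556 mol
m(CaCO3) = 0.01556 × 100.09 = 1.557 g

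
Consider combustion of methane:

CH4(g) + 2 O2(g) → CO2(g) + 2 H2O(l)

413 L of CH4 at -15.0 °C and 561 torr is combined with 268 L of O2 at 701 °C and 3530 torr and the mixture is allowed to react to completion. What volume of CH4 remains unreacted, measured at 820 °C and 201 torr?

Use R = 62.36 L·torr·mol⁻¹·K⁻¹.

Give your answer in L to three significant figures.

n(CH4) = PV/RT = (561 × 413) / (62.36 × 258.15) = 14.39 mol
n(O2) = PV/RT = (3530 × 268) / (62.36 × 974.15) = 15.57 mol
For 14.39 mol CH4, stoichiometry requires (2/1) × 14.39 = 28.78 mol O2; 15.57 mol is available, so O2 is limiting.
n(CH4) consumed = (1/2) × 15.57 = 7.785 mol; remaining = 14.39 − 7.785 = 6.605 mol
V(CH4) = nRT/P = 6.605 × 62.36 × 1093.15 / 201 = 2240 L

2240 L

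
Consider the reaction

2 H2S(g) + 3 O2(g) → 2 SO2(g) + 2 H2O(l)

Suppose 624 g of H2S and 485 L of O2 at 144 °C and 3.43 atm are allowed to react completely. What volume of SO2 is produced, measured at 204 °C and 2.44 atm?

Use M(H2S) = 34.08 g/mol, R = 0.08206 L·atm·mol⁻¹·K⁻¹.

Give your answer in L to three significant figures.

294 L

n(H2S) = 624 / 34.08 = 18.31 mol
n(O2) = PV/RT = (3.43 × 485) / (0.08206 × 417.15) = 48.60 mol
For 18.31 mol H2S, stoichiometry requires (3/2) × 18.31 = 27.46 mol O2; 48.60 mol is available, so H2S is limiting.
n(SO2) = (2/2) × 18.31 = 18.31 mol
V(SO2) = nRT/P = 18.31 × 0.08206 × 477.15 / 2.44 = 293.8 L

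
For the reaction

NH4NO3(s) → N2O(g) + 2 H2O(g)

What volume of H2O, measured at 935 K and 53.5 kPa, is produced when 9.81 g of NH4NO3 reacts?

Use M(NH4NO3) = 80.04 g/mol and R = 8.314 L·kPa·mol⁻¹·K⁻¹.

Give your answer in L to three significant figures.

35.6 L

n(NH4NO3) = 9.810 / 80.04 = 0.1226 mol
n(H2O) = (2/1) × 0.1226 = 0.2452 mol
V = nRT/P = 0.2452 × 8.314 × 935 / 53.5 = 35.63 L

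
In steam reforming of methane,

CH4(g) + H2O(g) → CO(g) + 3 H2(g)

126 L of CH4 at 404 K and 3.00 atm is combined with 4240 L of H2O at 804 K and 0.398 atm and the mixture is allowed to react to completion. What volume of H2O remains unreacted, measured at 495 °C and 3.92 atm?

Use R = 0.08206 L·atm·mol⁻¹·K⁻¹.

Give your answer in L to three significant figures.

228 L

n(CH4) = PV/RT = (3.00 × 126) / (0.08206 × 404) = 11.40 mol
n(H2O) = PV/RT = (0.398 × 4240) / (0.08206 × 804) = 25.58 mol
For 11.40 mol CH4, stoichiometry requires (1/1) × 11.40 = 11.40 mol H2O; 25.58 mol is available, so CH4 is limiting.
n(H2O) consumed = (1/1) × 11.40 = 11.40 mol; remaining = 25.58 − 11.40 = 14.18 mol
V(H2O) = nRT/P = 14.18 × 0.08206 × 768.15 / 3.92 = 228.0 L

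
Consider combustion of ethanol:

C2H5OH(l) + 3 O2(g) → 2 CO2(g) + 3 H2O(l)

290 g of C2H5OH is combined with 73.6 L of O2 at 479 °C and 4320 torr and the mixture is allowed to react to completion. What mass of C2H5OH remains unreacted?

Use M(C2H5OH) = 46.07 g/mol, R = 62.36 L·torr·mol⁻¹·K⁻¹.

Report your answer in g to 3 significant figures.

n(C2H5OH) = 290 / 46.07 = 6.295 mol
n(O2) = PV/RT = (4320 × 73.6) / (62.36 × 752.15) = 6.779 mol
For 6.295 mol C2H5OH, stoichiometry requires (3/1) × 6.295 = 18.88 mol O2; 6.779 mol is available, so O2 is limiting.
n(C2H5OH) consumed = (1/3) × 6.779 = 2.260 mol; remaining = 6.295 − 2.260 = 4.035 mol
m(C2H5OH) = 4.035 × 46.07 = 185.9 g

186 g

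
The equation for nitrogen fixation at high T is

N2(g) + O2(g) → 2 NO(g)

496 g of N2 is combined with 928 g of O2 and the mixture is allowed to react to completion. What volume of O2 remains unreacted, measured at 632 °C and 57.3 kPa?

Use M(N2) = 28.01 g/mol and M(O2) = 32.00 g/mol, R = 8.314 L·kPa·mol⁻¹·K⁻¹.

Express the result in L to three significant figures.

n(N2) = 496 / 28.01 = 17.71 mol
n(O2) = 928 / 32.00 = 29.00 mol
For 17.71 mol N2, stoichiometry requires (1/1) × 17.71 = 17.71 mol O2; 29.00 mol is available, so N2 is limiting.
n(O2) consumed = (1/1) × 17.71 = 17.71 mol; remaining = 29.00 − 17.71 = 11.29 mol
V(O2) = nRT/P = 11.29 × 8.314 × 905.15 / 57.3 = 1483 L

1480 L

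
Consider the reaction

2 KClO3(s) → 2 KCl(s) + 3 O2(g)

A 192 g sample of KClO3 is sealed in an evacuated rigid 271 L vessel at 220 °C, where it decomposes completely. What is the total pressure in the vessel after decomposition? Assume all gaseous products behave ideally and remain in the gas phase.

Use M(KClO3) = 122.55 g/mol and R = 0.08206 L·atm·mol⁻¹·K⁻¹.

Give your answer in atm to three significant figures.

n(KClO3) = 192 / 122.55 = 1.567 mol
n(gas produced) = (3/2) × 1.567 = 2.350 mol
P = nRT/V = 2.350 × 0.08206 × 493.15 / 271 = 0.3509 atm

0.351 atm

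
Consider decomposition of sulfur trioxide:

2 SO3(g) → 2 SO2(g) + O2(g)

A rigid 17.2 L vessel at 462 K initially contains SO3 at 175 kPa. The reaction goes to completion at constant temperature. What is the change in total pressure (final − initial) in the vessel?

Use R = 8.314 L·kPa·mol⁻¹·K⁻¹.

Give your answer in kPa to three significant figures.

87.5 kPa

At constant T and V, P ∝ n(gas): 2 mol gas → 3 mol gas.
P_final = (3/2) × 175 = 262.5 kPa; ΔP = 262.5 − 175 = 87.50 kPa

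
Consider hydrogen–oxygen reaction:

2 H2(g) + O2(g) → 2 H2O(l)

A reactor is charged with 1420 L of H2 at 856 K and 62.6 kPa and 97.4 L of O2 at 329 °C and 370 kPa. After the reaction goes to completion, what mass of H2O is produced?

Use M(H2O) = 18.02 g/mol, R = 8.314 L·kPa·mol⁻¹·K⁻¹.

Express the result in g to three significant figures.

n(H2) = PV/RT = (62.6 × 1420) / (8.314 × 856) = 12.49 mol
n(O2) = PV/RT = (370 × 97.4) / (8.314 × 602.15) = 7.199 mol
For 12.49 mol H2, stoichiometry requires (1/2) × 12.49 = 6.245 mol O2; 7.199 mol is available, so H2 is limiting.
n(H2O) = (2/2) × 12.49 = 12.49 mol
m(H2O) = 12.49 × 18.02 = 225.1 g

225 g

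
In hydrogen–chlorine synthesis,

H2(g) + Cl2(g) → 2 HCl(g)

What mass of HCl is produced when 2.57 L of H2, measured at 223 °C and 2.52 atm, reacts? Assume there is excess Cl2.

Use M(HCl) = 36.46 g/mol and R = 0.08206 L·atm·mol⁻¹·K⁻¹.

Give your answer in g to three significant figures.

n(H2) = PV/RT = (2.52 × 2.57) / (0.08206 × 496.15) = 0.1591 mol
n(HCl) = (2/1) × 0.1591 = 0.3182 mol
m(HCl) = 0.3182 × 36.46 = 11.60 g

11.6 g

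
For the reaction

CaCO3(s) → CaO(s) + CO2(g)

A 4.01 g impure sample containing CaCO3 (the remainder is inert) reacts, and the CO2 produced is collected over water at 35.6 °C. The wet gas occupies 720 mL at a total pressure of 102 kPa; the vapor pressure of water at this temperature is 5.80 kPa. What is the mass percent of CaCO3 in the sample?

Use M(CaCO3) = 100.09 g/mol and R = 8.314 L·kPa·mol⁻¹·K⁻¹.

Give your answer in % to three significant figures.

P(CO2) = 102 − 5.80 = 96.20 kPa
n(CO2) = PV/RT = (96.20 × 0.7200) / (8.314 × 308.75) = 0.02698 mol
n(CaCO3) = (1/1) × 0.02698 = 0.02698 mol
m(CaCO3) = 0.02698 × 100.09 = 2.700 g
%CaCO3 = 2.700 / 4.01 × 100 = 67.33%

67.3 %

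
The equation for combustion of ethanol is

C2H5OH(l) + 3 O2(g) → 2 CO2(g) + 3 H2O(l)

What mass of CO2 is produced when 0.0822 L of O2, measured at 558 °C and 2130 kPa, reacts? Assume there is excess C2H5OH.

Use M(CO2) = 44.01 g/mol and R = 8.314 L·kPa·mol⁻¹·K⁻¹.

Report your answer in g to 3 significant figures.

n(O2) = PV/RT = (2130 × 0.0822) / (8.314 × 831.15) = 0.02534 mol
n(CO2) = (2/3) × 0.02534 = 0.01689 mol
m(CO2) = 0.01689 × 44.01 = 0.7433 g

0.743 g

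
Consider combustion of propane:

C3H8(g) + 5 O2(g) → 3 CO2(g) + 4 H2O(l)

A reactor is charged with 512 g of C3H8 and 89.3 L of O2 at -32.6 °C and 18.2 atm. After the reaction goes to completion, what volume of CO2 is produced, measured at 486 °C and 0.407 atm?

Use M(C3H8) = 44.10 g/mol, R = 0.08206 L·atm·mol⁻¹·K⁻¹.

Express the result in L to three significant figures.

n(C3H8) = 512 / 44.10 = 11.61 mol
n(O2) = PV/RT = (18.2 × 89.3) / (0.08206 × 240.55) = 82.34 mol
For 11.61 mol C3H8, stoichiometry requires (5/1) × 11.61 = 58.05 mol O2; 82.34 mol is available, so C3H8 is limiting.
n(CO2) = (3/1) × 11.61 = 34.83 mol
V(CO2) = nRT/P = 34.83 × 0.08206 × 759.15 / 0.407 = 5331 L

5330 L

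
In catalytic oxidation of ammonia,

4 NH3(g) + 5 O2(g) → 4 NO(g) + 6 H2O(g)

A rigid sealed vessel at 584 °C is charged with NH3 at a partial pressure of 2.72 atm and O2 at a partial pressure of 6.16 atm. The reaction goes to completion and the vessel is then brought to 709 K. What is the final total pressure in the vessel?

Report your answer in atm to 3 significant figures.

7.91 atm

Because the vessel is rigid and T is held at 584 °C, work the stoichiometry in partial pressures (P_i = n_iRT/V).
P(O2) required for 2.72 atm of NH3 = (5/4) × 2.72 = 3.400 atm; available 6.16 atm, so NH3 is limiting.
P(O2) remaining = 6.16 − (5/4) × 2.72 = 2.760 atm
P(gaseous products) = (4+6)/4 × 2.72 = 6.800 atm
P_total at 584 °C = 2.760 + 6.800 = 9.560 atm
Scaling to 709 K: P = 9.560 × 709/857.15 = 7.908 atm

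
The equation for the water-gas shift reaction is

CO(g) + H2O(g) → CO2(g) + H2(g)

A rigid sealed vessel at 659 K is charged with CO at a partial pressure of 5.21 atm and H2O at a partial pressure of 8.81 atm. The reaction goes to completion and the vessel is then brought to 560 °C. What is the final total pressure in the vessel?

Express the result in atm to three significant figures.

At constant V, partial pressures at 659 K are proportional to moles, so apply stoichiometry directly to pressures.
P(H2O) required for 5.21 atm of CO = (1/1) × 5.21 = 5.210 atm; available 8.81 atm, so CO is limiting.
P(H2O) remaining = 8.81 − (1/1) × 5.21 = 3.600 atm
P(gaseous products) = (1+1)/1 × 5.21 = 10.42 atm
P_total at 659 K = 3.600 + 10.42 = 14.02 atm
Scaling to 560 °C: P = 14.02 × 833.15/659 = 17.72 atm

17.7 atm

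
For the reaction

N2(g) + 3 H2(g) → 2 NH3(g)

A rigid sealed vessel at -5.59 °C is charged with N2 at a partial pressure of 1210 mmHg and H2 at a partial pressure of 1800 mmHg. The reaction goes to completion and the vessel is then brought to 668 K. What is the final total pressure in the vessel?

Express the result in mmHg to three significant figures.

4520 mmHg

With V and T fixed, P_i ∝ n_i, so the mole ratios apply directly to partial pressures at -5.59 °C.
P(H2) required for 1210 mmHg of N2 = (3/1) × 1210 = 3630 mmHg; available 1800 mmHg, so H2 is limiting.
P(N2) remaining = 1210 − (1/3) × 1800 = 610.0 mmHg
P(gaseous products) = (2)/3 × 1800 = 1200 mmHg
P_total at -5.59 °C = 610.0 + 1200 = 1810 mmHg
Scaling to 668 K: P = 1810 × 668/267.56 = 4519 mmHg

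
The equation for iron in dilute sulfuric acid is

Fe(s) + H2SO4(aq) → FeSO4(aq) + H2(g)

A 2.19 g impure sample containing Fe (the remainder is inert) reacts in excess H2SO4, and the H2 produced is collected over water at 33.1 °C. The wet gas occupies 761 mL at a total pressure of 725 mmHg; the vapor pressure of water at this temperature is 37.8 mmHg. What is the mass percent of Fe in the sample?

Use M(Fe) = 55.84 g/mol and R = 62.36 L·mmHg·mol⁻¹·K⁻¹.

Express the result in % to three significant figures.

P(H2) = 725 − 37.8 = 687.2 mmHg
n(H2) = PV/RT = (687.2 × 0.7610) / (62.36 × 306.25) = 0.02738 mol
n(Fe) = (1/1) × 0.02738 = 0.02738 mol
m(Fe) = 0.02738 × 55.84 = 1.529 g
%Fe = 1.529 / 2.19 × 100 = 69.82%

69.8 %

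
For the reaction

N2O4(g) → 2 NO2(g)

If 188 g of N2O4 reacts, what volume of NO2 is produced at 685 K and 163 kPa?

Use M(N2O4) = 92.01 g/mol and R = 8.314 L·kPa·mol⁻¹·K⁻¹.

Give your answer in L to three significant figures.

n(N2O4) = 188.0 / 92.01 = 2.043 mol
n(NO2) = (2/1) × 2.043 = 4.086 mol
V = nRT/P = 4.086 × 8.314 × 685 / 163 = 142.8 L

143 L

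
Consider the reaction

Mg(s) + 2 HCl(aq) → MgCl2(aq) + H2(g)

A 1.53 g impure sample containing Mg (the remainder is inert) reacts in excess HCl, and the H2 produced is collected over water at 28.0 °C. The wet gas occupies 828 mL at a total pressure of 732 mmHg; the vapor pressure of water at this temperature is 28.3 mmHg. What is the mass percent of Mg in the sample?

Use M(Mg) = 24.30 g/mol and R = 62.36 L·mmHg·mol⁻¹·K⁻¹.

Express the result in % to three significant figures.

P(H2) = 732 − 28.3 = 703.7 mmHg
n(H2) = PV/RT = (703.7 × 0.8280) / (62.36 × 301.15) = 0.03103 mol
n(Mg) = (1/1) × 0.03103 = 0.03103 mol
m(Mg) = 0.03103 × 24.30 = 0.7540 g
%Mg = 0.7540 / 1.53 × 100 = 49.28%

49.3 %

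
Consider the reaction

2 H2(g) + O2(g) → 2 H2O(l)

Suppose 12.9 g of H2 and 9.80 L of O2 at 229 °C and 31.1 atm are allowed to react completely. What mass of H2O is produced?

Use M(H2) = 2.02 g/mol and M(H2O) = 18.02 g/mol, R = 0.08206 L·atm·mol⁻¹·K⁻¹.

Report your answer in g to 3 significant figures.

115 g

n(H2) = 12.9 / 2.02 = 6.386 mol
n(O2) = PV/RT = (31.1 × 9.80) / (0.08206 × 502.15) = 7.396 mol
For 6.386 mol H2, stoichiometry requires (1/2) × 6.386 = 3.193 mol O2; 7.396 mol is available, so H2 is limiting.
n(H2O) = (2/2) × 6.386 = 6.386 mol
m(H2O) = 6.386 × 18.02 = 115.1 g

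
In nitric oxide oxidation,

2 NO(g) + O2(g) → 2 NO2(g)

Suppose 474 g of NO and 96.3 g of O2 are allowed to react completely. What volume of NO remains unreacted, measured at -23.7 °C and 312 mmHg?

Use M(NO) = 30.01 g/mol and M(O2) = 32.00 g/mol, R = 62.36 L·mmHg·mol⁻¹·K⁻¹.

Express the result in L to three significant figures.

n(NO) = 474 / 30.01 = 15.79 mol
n(O2) = 96.3 / 32.00 = 3.009 mol
For 15.79 mol NO, stoichiometry requires (1/2) × 15.79 = 7.895 mol O2; 3.009 mol is available, so O2 is limiting.
n(NO) consumed = (2/1) × 3.009 = 6.018 mol; remaining = 15.79 − 6.018 = 9.772 mol
V(NO) = nRT/P = 9.772 × 62.36 × 249.45 / 312 = 487.2 L

487 L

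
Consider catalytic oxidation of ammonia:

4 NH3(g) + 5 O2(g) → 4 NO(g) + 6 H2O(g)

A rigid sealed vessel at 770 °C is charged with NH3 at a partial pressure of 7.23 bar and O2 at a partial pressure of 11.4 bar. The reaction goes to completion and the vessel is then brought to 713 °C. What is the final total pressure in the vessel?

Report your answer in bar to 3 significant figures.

At constant V, partial pressures at 770 °C are proportional to moles, so apply stoichiometry directly to pressures.
P(O2) required for 7.23 bar of NH3 = (5/4) × 7.23 = 9.038 bar; available 11.4 bar, so NH3 is limiting.
P(O2) remaining = 11.4 − (5/4) × 7.23 = 2.362 bar
P(gaseous products) = (4+6)/4 × 7.23 = 18.08 bar
P_total at 770 °C = 2.362 + 18.08 = 20.44 bar
Scaling to 713 °C: P = 20.44 × 986.15/1043.15 = 19.32 bar

19.3 bar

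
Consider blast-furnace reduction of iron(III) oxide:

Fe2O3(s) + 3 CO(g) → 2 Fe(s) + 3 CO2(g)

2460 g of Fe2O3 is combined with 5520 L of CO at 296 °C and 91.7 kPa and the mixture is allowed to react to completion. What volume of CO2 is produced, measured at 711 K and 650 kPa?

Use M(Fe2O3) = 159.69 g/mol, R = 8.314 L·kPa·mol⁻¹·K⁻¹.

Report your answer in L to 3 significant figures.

420 L

n(Fe2O3) = 2460 / 159.69 = 15.40 mol
n(CO) = PV/RT = (91.7 × 5520) / (8.314 × 569.15) = 107.0 mol
For 15.40 mol Fe2O3, stoichiometry requires (3/1) × 15.40 = 46.20 mol CO; 107.0 mol is available, so Fe2O3 is limiting.
n(CO2) = (3/1) × 15.40 = 46.20 mol
V(CO2) = nRT/P = 46.20 × 8.314 × 711 / 650 = 420.2 L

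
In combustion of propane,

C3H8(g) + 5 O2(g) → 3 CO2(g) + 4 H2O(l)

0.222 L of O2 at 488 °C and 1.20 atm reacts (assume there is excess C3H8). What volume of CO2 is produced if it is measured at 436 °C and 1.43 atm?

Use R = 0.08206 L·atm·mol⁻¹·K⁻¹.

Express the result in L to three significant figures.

n(O2) = PV/RT = (1.20 × 0.222) / (0.08206 × 761.15) = 0.004265 mol
n(CO2) = (3/5) × 0.004265 = 0.002559 mol
V = nRT/P = 0.002559 × 0.08206 × 709.15 / 1.43 = 0.1041 L

0.104 L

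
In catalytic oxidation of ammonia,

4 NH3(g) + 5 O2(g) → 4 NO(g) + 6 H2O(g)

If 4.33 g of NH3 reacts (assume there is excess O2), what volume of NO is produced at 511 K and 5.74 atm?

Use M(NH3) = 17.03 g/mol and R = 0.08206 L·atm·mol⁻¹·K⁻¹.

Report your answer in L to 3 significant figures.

n(NH3) = 4.330 / 17.03 = 0.2543 mol
n(NO) = (4/4) × 0.2543 = 0.2543 mol
V = nRT/P = 0.2543 × 0.08206 × 511 / 5.74 = 1.858 L

1.86 L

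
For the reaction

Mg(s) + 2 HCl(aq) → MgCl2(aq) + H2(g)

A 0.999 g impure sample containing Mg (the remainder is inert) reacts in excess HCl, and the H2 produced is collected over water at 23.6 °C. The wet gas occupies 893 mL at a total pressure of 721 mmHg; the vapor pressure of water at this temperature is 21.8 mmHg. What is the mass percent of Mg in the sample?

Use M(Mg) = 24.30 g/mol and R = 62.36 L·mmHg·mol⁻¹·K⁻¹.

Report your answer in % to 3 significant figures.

P(H2) = 721 − 21.8 = 699.2 mmHg
n(H2) = PV/RT = (699.2 × 0.8930) / (62.36 × 296.75) = 0.03374 mol
n(Mg) = (1/1) × 0.03374 = 0.03374 mol
m(Mg) = 0.03374 × 24.30 = 0.8199 g
%Mg = 0.8199 / 0.999 × 100 = 82.07%

82.1 %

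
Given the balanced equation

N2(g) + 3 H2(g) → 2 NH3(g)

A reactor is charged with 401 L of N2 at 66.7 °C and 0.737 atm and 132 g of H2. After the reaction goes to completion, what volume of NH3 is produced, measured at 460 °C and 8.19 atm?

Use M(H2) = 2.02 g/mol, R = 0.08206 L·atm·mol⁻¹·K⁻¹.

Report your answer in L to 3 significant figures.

n(N2) = PV/RT = (0.737 × 401) / (0.08206 × 339.85) = 10.60 mol
n(H2) = 132 / 2.02 = 65.35 mol
For 10.60 mol N2, stoichiometry requires (3/1) × 10.60 = 31.80 mol H2; 65.35 mol is available, so N2 is limiting.
n(NH3) = (2/1) × 10.60 = 21.20 mol
V(NH3) = nRT/P = 21.20 × 0.08206 × 733.15 / 8.19 = 155.7 L

156 L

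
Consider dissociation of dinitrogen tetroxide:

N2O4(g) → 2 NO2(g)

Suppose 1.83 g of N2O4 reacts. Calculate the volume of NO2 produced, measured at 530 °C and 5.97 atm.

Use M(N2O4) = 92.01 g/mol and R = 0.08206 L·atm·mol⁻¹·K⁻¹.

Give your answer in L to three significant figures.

n(N2O4) = 1.830 / 92.01 = 0.01989 mol
n(NO2) = (2/1) × 0.01989 = 0.03978 mol
V = nRT/P = 0.03978 × 0.08206 × 803.15 / 5.97 = 0.4392 L

0.439 L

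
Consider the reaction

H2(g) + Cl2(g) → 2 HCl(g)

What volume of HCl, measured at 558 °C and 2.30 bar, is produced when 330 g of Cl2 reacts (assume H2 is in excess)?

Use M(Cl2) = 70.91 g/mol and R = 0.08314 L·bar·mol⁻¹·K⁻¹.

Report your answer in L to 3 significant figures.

280 L

n(Cl2) = 330.0 / 70.91 = 4.654 mol
n(HCl) = (2/1) × 4.654 = 9.308 mol
V = nRT/P = 9.308 × 0.08314 × 831.15 / 2.30 = 279.7 L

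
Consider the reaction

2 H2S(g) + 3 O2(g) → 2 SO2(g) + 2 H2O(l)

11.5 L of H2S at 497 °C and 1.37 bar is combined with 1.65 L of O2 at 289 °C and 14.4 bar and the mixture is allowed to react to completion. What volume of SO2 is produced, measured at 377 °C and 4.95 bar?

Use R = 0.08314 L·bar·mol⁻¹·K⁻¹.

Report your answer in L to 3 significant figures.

n(H2S) = PV/RT = (1.37 × 11.5) / (0.08314 × 770.15) = 0.2461 mol
n(O2) = PV/RT = (14.4 × 1.65) / (0.08314 × 562.15) = 0.5084 mol
For 0.2461 mol H2S, stoichiometry requires (3/2) × 0.2461 = 0.3692 mol O2; 0.5084 mol is available, so H2S is limiting.
n(SO2) = (2/2) × 0.2461 = 0.2461 mol
V(SO2) = nRT/P = 0.2461 × 0.08314 × 650.15 / 4.95 = 2.687 L

2.69 L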